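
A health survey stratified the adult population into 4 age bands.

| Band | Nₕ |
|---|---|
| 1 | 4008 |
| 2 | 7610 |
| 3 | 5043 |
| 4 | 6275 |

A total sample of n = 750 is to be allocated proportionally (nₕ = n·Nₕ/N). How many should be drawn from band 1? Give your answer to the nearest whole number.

131

Share of band 1 = 4008/22936 = 0.17475.
Allocate 750 × 0.17475 = 131.060... → 131.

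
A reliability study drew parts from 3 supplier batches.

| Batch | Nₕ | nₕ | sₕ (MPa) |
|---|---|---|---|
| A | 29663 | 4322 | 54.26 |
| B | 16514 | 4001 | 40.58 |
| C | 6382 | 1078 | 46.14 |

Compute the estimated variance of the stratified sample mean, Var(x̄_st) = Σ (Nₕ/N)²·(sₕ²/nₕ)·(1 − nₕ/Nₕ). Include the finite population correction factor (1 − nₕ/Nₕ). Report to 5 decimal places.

N = 52559; Wₕ = Nₕ/N.
batch A: (29663/52559)²·54.26²/4322·(1 − 4322/29663) = 0.18536146
batch B: (16514/52559)²·40.58²/4001·(1 − 4001/16514) = 0.03078755
batch C: (6382/52559)²·46.14²/1078·(1 − 1078/6382) = 0.02419929
Sum = 0.24034830 → 0.24035.

0.24035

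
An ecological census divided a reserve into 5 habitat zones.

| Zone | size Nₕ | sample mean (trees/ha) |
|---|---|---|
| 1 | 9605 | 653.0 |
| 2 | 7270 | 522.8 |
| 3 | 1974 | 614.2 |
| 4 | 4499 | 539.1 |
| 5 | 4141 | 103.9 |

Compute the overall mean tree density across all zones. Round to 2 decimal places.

514.42

N = 9605 + 7270 + 1974 + 4499 + 4141 = 27489.
Weight each subgroup mean by Nₕ/N and sum.
Σ Nₕx̄ₕ = 9605·653.0 + 7270·522.8 + 1974·614.2 + 4499·539.1 + 4141·103.9 = 6272065 + 3800756 + 1212430.8 + 2425410.9 + 430249.9 = 14140912.6.
Divide by N: 14140912.6 / 27489 = 514.4208... → 514.42.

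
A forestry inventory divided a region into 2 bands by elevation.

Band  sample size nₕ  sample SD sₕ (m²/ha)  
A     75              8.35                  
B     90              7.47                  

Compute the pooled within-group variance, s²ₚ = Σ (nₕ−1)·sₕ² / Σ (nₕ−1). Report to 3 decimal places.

Degrees of freedom: 74 + 89 = 163.
Σ(nₕ−1)sₕ² = 74·69.7225 + 89·55.8009 = 10125.7451.
s²ₚ = 10125.7451 / 163 = 62.12114... → 62.121.

62.121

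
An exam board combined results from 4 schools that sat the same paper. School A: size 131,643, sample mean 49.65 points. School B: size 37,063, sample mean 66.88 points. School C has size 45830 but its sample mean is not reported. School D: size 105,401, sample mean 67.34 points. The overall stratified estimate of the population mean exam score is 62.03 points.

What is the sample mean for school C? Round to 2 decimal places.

81.46

Σ Nₕx̄ₕ = N·μ, so 45830·x̄_C = 319937·62.03 − (131643·49.65 + 37063·66.88 + 105401·67.34).
= 19845692.11 − 16112551.73 = 3733140.38.
x̄_C = 3733140.38 / 45830 = 81.4563... → 81.46.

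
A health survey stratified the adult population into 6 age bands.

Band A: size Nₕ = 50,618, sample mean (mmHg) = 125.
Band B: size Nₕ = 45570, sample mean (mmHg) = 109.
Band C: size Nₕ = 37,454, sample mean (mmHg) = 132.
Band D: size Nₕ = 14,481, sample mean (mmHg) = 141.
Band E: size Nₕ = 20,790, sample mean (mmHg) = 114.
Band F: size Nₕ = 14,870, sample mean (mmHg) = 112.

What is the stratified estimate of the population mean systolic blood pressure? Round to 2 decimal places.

N = 50618 + 45570 + 37454 + 14481 + 20790 + 14870 = 183783.
Weight each subgroup mean by Nₕ/N and sum.
Σ Nₕx̄ₕ = 50618·125 + 45570·109 + 37454·132 + 14481·141 + 20790·114 + 14870·112 = 6327250 + 4967130 + 4943928 + 2041821 + 2370060 + 1665440 = 22315629.
Divide by N: 22315629 / 183783 = 121.4238... → 121.42.

121.42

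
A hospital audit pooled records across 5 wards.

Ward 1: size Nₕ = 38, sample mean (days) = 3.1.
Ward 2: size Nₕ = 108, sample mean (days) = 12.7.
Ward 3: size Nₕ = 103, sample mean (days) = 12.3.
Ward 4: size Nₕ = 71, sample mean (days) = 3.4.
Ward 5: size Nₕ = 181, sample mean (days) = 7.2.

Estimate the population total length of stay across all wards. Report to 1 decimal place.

1: 38·3.1 = 117.8
2: 108·12.7 = 1371.6
3: 103·12.3 = 1266.9
4: 71·3.4 = 241.4
5: 181·7.2 = 1303.2
τ̂ = Σ Nₕx̄ₕ = 4300.9.

4300.9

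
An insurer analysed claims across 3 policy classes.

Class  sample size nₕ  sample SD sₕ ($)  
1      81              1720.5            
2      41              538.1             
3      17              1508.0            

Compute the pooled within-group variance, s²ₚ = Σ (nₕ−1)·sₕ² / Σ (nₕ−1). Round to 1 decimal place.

1: (81−1)·1720.5² = 80·2960120.25 = 236809620
2: (41−1)·538.1² = 40·289551.61 = 11582064.4
3: (17−1)·1508.0² = 16·2274064 = 36385024
Numerator = 284776708.4; denominator = Σ(nₕ−1) = 136.
s²ₚ = 284776708.4/136 = 2093946.385... → 2093946.4.

2093946.4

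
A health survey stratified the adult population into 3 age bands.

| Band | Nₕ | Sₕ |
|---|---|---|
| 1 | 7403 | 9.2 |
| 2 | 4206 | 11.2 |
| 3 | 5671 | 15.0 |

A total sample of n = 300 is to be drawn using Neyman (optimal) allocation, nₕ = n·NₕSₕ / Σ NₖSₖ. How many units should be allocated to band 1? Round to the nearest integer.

102

1: NₕSₕ = 7403·9.2 = 68107.6
2: NₕSₕ = 4206·11.2 = 47107.2
3: NₕSₕ = 5671·15.0 = 85065
Σ NₕSₕ = 200279.8.
n_1 = 300·68107.6/200279.8 = 102.019... → 102.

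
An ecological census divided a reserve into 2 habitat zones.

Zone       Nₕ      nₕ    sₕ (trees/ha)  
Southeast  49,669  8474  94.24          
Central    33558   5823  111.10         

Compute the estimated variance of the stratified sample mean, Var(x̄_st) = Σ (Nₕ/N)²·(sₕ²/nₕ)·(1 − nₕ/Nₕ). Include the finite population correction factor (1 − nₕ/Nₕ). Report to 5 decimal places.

N = 83227; Wₕ = Nₕ/N.
zone Southeast: (49669/83227)²·94.24²/8474·(1 − 8474/49669) = 0.30958759
zone Central: (33558/83227)²·111.10²/5823·(1 − 5823/33558) = 0.28482433
Sum = 0.59441192 → 0.59441.

0.59441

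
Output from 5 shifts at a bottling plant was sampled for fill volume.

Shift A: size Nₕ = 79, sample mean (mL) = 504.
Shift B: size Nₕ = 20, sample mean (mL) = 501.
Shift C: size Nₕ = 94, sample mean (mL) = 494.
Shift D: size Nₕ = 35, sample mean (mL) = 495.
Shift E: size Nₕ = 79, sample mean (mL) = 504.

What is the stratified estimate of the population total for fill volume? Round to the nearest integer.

Population total = Σ Nₕ·x̄ₕ (each stratum's size times its mean).
79·504 + 20·501 + 94·494 + 35·495 + 79·504 = 39816 + 10020 + 46436 + 17325 + 39816 = 153413.

153413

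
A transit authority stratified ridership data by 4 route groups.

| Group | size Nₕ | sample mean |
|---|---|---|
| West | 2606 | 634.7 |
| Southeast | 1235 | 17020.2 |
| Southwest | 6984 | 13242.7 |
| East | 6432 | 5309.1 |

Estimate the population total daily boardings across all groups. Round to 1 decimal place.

Population total = Σ Nₕ·x̄ₕ (each stratum's size times its mean).
2606·634.7 + 1235·17020.2 + 6984·13242.7 + 6432·5309.1 = 1654028.2 + 21019947 + 92487016.8 + 34148131.2 = 149309123.2.

149309123.2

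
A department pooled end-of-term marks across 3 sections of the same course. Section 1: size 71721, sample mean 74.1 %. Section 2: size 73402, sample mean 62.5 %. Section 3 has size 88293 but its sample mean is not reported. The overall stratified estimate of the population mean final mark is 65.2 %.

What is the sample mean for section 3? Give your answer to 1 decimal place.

60.2

Σ Nₕx̄ₕ = N·μ, so 88293·x̄_3 = 233416·65.2 − (71721·74.1 + 73402·62.5).
= 15218723.2 − 9902151.1 = 5316572.1.
x̄_3 = 5316572.1 / 88293 = 60.215... → 60.2.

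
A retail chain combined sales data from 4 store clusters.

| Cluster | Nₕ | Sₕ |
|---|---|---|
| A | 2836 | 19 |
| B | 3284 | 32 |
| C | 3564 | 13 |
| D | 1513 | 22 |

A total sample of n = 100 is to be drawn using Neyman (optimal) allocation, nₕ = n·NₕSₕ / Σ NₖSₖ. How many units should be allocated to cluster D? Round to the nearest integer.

14

A: NₕSₕ = 2836·19 = 53884
B: NₕSₕ = 3284·32 = 105088
C: NₕSₕ = 3564·13 = 46332
D: NₕSₕ = 1513·22 = 33286
Σ NₕSₕ = 238590.
n_D = 100·33286/238590 = 13.951... → 14.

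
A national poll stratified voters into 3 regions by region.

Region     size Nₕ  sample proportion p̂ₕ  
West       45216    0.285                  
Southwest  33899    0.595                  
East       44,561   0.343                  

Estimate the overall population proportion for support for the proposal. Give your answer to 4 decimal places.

Wₕ = Nₕ/N with N = 123676: 0.3656, 0.2741, 0.3603.
p̂_st = 0.3656·0.285 + 0.2741·0.595 + 0.3603·0.343 ≈ 0.390867... → 0.3909.

0.3909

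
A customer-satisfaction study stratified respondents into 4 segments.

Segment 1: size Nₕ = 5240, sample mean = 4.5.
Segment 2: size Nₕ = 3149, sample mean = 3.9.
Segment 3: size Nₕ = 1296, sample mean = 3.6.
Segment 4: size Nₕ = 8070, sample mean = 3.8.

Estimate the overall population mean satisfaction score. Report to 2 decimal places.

4.01

x̄_st = (Σ Nₕx̄ₕ) / (Σ Nₕ) = (5240·4.5 + 3149·3.9 + 1296·3.6 + 8070·3.8) / 17755
= 71192.7 / 17755 = 4.0097... → 4.01.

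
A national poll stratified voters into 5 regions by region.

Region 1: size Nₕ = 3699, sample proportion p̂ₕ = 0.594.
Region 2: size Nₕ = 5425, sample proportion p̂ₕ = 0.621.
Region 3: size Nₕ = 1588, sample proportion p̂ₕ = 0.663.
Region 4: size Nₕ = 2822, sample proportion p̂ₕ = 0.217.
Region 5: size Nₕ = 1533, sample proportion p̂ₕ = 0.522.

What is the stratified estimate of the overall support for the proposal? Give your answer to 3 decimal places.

Wₕ = Nₕ/N with N = 15067: 0.2455, 0.3601, 0.1054, 0.1873, 0.1017.
p̂_st = 0.2455·0.594 + 0.3601·0.621 + 0.1054·0.663 + 0.1873·0.217 + 0.1017·0.522 ≈ 0.53306... → 0.533.

0.533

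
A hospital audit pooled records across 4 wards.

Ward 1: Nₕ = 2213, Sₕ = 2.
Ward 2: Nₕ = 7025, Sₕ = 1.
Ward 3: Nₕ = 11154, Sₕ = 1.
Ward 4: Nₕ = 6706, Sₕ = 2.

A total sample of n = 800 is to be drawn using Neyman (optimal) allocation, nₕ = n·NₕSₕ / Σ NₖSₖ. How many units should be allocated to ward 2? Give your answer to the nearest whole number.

156

Σ NₕSₕ = 2213·2 + 7025·1 + 11154·1 + 6706·2 = 36017.
Share for 2: 7025/36017 = 0.19505.
n_2 = 800 × 0.19505 = 156.037... → 156.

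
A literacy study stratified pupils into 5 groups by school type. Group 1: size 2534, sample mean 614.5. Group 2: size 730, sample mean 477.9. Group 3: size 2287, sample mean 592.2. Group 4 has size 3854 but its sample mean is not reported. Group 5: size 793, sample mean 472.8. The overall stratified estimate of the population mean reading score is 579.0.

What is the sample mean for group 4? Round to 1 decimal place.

588.8

N = 2534 + 730 + 2287 + 3854 + 793 = 10198.
Overall total = μ·N = 579.0·10198 = 5904642.
Subtract the known strata: 2534·614.5 + 730·477.9 + 2287·592.2 + 793·472.8 = 3635301.8.
Remaining total for group 4: 5904642 − 3635301.8 = 2269340.2.
Divide by its size: 2269340.2 / 3854 = 588.827... → 588.8.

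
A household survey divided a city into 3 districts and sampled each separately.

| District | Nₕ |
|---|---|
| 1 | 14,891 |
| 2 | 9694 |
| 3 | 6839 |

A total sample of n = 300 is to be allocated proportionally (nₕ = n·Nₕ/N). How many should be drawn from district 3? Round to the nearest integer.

N = 14891 + 9694 + 6839 = 31424.
n_3 = 300·6839/31424 = 65.291... → 65.

65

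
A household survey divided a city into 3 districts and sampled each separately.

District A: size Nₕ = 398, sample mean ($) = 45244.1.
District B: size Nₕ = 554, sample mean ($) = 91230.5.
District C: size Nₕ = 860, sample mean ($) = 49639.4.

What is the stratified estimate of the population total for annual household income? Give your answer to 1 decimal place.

A: 398·45244.1 = 18007151.8
B: 554·91230.5 = 50541697
C: 860·49639.4 = 42689884
τ̂ = Σ Nₕx̄ₕ = 111238732.8.

111238732.8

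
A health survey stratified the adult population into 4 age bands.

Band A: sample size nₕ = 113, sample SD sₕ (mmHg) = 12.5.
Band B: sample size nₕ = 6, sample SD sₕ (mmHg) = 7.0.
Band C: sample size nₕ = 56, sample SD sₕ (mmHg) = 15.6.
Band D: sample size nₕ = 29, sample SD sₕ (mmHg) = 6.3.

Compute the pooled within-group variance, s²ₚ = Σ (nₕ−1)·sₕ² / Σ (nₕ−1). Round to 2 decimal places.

161.21

Degrees of freedom: 112 + 5 + 55 + 28 = 200.
Σ(nₕ−1)sₕ² = 112·156.25 + 5·49 + 55·243.36 + 28·39.69 = 32241.12.
s²ₚ = 32241.12 / 200 = 161.2056 → 161.21.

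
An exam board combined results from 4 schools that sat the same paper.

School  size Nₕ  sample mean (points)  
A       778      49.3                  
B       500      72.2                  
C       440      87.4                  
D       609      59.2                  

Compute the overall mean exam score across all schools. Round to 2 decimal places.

N = 2327; weights Wₕ = Nₕ/N = (0.3343, 0.2149, 0.1891, 0.2617).
x̄_st = Σ Wₕ·x̄ₕ = 0.3343·49.3 + 0.2149·72.2 + 0.1891·87.4 + 0.2617·59.2 ≈ 64.0156...
→ 64.02.

64.02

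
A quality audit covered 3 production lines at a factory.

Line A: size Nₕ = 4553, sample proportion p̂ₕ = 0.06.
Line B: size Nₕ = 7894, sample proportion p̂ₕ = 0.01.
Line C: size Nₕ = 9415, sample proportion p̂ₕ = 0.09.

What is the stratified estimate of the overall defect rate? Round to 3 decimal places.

Wₕ = Nₕ/N with N = 21862: 0.2083, 0.3611, 0.4307.
p̂_st = 0.2083·0.06 + 0.3611·0.01 + 0.4307·0.09 ≈ 0.05487... → 0.055.

0.055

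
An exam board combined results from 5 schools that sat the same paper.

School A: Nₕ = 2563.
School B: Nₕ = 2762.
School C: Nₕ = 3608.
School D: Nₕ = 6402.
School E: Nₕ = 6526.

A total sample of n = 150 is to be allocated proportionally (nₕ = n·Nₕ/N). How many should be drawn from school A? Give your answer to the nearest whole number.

18

N = 2563 + 2762 + 3608 + 6402 + 6526 = 21861.
n_A = 150·2563/21861 = 17.586... → 18.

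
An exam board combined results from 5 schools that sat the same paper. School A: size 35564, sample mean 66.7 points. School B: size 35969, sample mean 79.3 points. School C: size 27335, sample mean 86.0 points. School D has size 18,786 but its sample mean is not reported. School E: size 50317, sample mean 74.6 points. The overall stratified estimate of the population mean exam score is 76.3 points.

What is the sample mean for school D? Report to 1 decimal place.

79.2

N = 35564 + 35969 + 27335 + 18786 + 50317 = 167971.
Overall total = μ·N = 76.3·167971 = 12816187.3.
Subtract the known strata: 35564·66.7 + 35969·79.3 + 27335·86.0 + 50317·74.6 = 11328918.7.
Remaining total for school D: 12816187.3 − 11328918.7 = 1487268.6.
Divide by its size: 1487268.6 / 18786 = 79.169... → 79.2.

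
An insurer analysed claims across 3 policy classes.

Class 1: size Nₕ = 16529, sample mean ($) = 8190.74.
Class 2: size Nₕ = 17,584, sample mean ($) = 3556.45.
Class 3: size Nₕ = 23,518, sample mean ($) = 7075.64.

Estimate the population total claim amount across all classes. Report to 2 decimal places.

Estimate total by summing Nₕ·x̄ₕ over strata.
16529·8190.74 + 17584·3556.45 + 23518·7075.64 = 135384741.46 + 62536616.8 + 166404901.52 = 364326259.78.

364326259.78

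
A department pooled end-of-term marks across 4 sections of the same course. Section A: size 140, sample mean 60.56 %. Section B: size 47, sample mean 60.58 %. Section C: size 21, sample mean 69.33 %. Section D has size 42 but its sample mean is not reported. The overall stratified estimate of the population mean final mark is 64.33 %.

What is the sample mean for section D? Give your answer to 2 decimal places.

78.59

N = 140 + 47 + 21 + 42 = 250.
Overall total = μ·N = 64.33·250 = 16082.5.
Subtract the known strata: 140·60.56 + 47·60.58 + 21·69.33 = 12781.59.
Remaining total for section D: 16082.5 − 12781.59 = 3300.91.
Divide by its size: 3300.91 / 42 = 78.5931... → 78.59.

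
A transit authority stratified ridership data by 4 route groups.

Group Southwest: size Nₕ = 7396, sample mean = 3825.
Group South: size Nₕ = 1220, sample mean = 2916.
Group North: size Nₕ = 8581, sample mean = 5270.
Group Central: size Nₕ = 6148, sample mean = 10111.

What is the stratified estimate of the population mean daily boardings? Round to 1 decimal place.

N = 23345; weights Wₕ = Nₕ/N = (0.3168, 0.0523, 0.3676, 0.2634).
x̄_st = Σ Wₕ·x̄ₕ = 0.3168·3825 + 0.0523·2916 + 0.3676·5270 + 0.2634·10111 ≈ 5964.083...
→ 5964.1.

5964.1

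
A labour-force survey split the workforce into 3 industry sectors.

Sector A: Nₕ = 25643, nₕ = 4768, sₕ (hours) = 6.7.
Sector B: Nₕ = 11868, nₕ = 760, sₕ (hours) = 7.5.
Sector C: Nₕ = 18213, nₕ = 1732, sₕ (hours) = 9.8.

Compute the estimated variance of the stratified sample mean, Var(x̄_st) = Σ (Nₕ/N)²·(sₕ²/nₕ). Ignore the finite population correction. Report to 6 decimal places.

0.011275

N = 55724. Term for each stratum: Wₕ²sₕ²/nₕ.
Var(x̄_st) = 0.001993731 + 0.003357217 + 0.005923558 = 0.011274506 → 0.011275.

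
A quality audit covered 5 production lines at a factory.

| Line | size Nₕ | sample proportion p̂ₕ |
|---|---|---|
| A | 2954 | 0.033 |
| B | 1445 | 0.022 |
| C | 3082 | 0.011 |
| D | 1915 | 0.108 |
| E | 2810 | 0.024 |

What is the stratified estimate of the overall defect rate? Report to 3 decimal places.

N = 2954 + 1445 + 3082 + 1915 + 2810 = 12206.
Overall proportion = Σ (Nₕ/N)·p̂ₕ.
Σ Nₕp̂ₕ = 97.482 + 31.79 + 33.902 + 206.82 + 67.44 = 437.434.
437.434 / 12206 = 0.03584... → 0.036.

0.036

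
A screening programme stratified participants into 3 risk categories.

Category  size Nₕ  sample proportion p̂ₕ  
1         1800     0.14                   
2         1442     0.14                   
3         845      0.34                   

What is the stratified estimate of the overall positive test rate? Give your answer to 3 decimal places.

0.181

Wₕ = Nₕ/N with N = 4087: 0.4404, 0.3528, 0.2068.
p̂_st = 0.4404·0.14 + 0.3528·0.14 + 0.2068·0.34 ≈ 0.18135... → 0.181.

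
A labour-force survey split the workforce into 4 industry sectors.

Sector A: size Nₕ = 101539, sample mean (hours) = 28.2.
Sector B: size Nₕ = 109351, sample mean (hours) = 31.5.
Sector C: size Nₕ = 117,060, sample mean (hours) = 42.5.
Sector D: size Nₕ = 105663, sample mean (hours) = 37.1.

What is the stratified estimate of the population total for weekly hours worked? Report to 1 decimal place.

15203103.6

A: 101539·28.2 = 2863399.8
B: 109351·31.5 = 3444556.5
C: 117060·42.5 = 4975050
D: 105663·37.1 = 3920097.3
τ̂ = Σ Nₕx̄ₕ = 15203103.6.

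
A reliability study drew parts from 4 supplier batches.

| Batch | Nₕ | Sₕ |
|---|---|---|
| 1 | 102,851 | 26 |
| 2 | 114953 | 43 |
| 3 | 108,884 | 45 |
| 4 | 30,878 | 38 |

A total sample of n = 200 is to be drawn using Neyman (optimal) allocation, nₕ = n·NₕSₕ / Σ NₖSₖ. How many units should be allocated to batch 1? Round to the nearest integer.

Σ NₕSₕ = 102851·26 + 114953·43 + 108884·45 + 30878·38 = 13690249.
Share for 1: 2674126/13690249 = 0.19533.
n_1 = 200 × 0.19533 = 39.066... → 39.

39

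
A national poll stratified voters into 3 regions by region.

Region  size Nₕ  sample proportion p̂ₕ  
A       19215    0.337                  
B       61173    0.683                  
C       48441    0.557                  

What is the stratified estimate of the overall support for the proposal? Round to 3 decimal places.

N = 19215 + 61173 + 48441 = 128829.
Overall proportion = Σ (Nₕ/N)·p̂ₕ.
Σ Nₕp̂ₕ = 6475.455 + 41781.159 + 26981.637 = 75238.251.
75238.251 / 128829 = 0.58402... → 0.584.

0.584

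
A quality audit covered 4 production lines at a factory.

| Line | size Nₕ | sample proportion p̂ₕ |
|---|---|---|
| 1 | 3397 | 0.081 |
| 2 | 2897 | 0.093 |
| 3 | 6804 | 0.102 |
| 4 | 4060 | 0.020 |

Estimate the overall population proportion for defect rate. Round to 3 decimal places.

N = 3397 + 2897 + 6804 + 4060 = 17158.
Overall proportion = Σ (Nₕ/N)·p̂ₕ.
Σ Nₕp̂ₕ = 275.157 + 269.421 + 694.008 + 81.2 = 1319.786.
1319.786 / 17158 = 0.07692... → 0.077.

0.077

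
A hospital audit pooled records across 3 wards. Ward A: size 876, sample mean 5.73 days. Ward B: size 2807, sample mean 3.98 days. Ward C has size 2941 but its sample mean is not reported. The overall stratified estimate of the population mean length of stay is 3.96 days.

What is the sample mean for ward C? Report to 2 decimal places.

3.41

N = 876 + 2807 + 2941 = 6624.
Overall total = μ·N = 3.96·6624 = 26231.04.
Subtract the known strata: 876·5.73 + 2807·3.98 = 16191.34.
Remaining total for ward C: 26231.04 − 16191.34 = 10039.7.
Divide by its size: 10039.7 / 2941 = 3.4137... → 3.41.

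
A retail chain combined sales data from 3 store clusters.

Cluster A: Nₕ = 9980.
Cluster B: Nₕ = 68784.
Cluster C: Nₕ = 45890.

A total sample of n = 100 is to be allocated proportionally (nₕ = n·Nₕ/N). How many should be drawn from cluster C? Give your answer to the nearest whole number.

Share of cluster C = 45890/124654 = 0.36814.
Allocate 100 × 0.36814 = 36.814... → 37.

37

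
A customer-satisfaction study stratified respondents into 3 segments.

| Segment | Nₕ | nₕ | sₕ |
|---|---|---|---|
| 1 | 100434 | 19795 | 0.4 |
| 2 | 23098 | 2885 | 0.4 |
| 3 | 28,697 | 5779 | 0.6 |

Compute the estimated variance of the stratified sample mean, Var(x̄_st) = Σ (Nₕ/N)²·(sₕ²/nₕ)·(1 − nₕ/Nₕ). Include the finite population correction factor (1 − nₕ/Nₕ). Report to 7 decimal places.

0.0000057

N = 152229; Wₕ = Nₕ/N.
segment 1: (100434/152229)²·0.4²/19795·(1 − 19795/100434) = 0.0000028249
segment 2: (23098/152229)²·0.4²/2885·(1 − 2885/23098) = 0.0000011173
segment 3: (28697/152229)²·0.6²/5779·(1 − 5779/28697) = 0.0000017679
Sum = 0.0000057101 → 0.0000057.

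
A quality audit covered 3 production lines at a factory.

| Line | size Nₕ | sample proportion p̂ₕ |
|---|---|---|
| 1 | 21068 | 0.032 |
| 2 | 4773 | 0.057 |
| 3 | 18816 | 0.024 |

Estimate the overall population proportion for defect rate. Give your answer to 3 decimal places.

Wₕ = Nₕ/N with N = 44657: 0.4718, 0.1069, 0.4213.
p̂_st = 0.4718·0.032 + 0.1069·0.057 + 0.4213·0.024 ≈ 0.03130... → 0.031.

0.031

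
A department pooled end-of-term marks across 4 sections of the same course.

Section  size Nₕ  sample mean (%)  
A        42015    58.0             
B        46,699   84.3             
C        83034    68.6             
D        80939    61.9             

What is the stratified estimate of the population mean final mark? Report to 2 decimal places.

67.59

N = 252687; weights Wₕ = Nₕ/N = (0.1663, 0.1848, 0.3286, 0.3203).
x̄_st = Σ Wₕ·x̄ₕ = 0.1663·58.0 + 0.1848·84.3 + 0.3286·68.6 + 0.3203·61.9 ≈ 67.5929...
→ 67.59.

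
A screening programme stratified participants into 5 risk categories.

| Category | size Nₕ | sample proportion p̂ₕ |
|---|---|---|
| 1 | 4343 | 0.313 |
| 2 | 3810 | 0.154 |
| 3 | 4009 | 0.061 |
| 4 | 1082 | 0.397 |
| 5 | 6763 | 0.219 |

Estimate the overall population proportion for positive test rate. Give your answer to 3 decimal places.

Wₕ = Nₕ/N with N = 20007: 0.2171, 0.1904, 0.2004, 0.0541, 0.3380.
p̂_st = 0.2171·0.313 + 0.1904·0.154 + 0.2004·0.061 + 0.0541·0.397 + 0.3380·0.219 ≈ 0.20499... → 0.205.

0.205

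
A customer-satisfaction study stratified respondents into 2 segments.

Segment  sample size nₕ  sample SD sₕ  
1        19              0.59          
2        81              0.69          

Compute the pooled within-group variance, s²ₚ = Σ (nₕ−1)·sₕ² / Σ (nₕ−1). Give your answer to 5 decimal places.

1: (19−1)·0.59² = 18·0.3481 = 6.2658
2: (81−1)·0.69² = 80·0.4761 = 38.088
Numerator = 44.3538; denominator = Σ(nₕ−1) = 98.
s²ₚ = 44.3538/98 = 0.4525898... → 0.45259.

0.45259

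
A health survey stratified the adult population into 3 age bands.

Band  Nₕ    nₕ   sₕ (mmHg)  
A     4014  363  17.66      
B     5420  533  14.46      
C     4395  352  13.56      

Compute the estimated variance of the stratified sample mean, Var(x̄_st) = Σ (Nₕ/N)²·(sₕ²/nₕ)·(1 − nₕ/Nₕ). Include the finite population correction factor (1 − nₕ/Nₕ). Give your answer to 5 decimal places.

N = 13829; Wₕ = Nₕ/N.
band A: (4014/13829)²·17.66²/363·(1 − 363/4014) = 0.06583888
band B: (5420/13829)²·14.46²/533·(1 − 533/5420) = 0.05433372
band C: (4395/13829)²·13.56²/352·(1 − 352/4395) = 0.04853531
Sum = 0.16870791 → 0.16871.

0.16871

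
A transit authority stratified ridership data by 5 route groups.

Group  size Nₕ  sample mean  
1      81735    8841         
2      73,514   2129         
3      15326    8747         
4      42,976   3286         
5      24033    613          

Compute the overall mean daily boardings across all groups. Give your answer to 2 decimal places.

N = 237584; weights Wₕ = Nₕ/N = (0.3440, 0.3094, 0.0645, 0.1809, 0.1012).
x̄_st = Σ Wₕ·x̄ₕ = 0.3440·8841 + 0.3094·2129 + 0.0645·8747 + 0.1809·3286 + 0.1012·613 ≈ 4920.9472...
→ 4920.95.

4920.95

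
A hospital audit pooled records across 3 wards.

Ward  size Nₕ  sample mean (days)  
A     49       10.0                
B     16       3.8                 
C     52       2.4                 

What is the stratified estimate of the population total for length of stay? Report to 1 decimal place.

675.6

Estimate total by summing Nₕ·x̄ₕ over strata.
49·10.0 + 16·3.8 + 52·2.4 = 490 + 60.8 + 124.8 = 675.6.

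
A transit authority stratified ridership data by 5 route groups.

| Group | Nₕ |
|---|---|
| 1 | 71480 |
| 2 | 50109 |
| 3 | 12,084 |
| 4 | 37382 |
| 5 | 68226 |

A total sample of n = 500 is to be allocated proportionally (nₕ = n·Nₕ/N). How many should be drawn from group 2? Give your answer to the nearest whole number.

105

N = 71480 + 50109 + 12084 + 37382 + 68226 = 239281.
n_2 = 500·50109/239281 = 104.707... → 105.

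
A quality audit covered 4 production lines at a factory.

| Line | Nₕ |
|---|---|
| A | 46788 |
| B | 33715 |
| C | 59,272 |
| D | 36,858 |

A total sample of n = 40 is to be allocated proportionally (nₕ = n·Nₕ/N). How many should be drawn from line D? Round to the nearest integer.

8

Share of line D = 36858/176633 = 0.20867.
Allocate 40 × 0.20867 = 8.347... → 8.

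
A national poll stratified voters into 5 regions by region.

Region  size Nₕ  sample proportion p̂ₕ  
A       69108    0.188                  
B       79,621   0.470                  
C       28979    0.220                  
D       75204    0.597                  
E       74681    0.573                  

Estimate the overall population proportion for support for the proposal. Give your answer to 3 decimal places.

N = 69108 + 79621 + 28979 + 75204 + 74681 = 327593.
Overall proportion = Σ (Nₕ/N)·p̂ₕ.
Σ Nₕp̂ₕ = 12992.304 + 37421.87 + 6375.38 + 44896.788 + 42792.213 = 144478.555.
144478.555 / 327593 = 0.44103... → 0.441.

0.441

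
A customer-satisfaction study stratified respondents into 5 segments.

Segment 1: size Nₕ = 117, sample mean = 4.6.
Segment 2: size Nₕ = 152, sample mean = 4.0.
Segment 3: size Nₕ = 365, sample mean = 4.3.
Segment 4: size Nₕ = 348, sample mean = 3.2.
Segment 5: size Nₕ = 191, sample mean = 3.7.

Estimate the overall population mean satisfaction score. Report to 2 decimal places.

x̄_st = (Σ Nₕx̄ₕ) / (Σ Nₕ) = (117·4.6 + 152·4.0 + 365·4.3 + 348·3.2 + 191·3.7) / 1173
= 4536 / 1173 = 3.8670... → 3.87.

3.87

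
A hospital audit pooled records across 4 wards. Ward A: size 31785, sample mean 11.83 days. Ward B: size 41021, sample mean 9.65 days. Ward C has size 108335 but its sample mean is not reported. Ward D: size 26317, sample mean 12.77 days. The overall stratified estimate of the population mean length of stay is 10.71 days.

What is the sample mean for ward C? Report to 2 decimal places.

10.28

N = 31785 + 41021 + 108335 + 26317 = 207458.
Overall total = μ·N = 10.71·207458 = 2221875.18.
Subtract the known strata: 31785·11.83 + 41021·9.65 + 26317·12.77 = 1107937.29.
Remaining total for ward C: 2221875.18 − 1107937.29 = 1113937.89.
Divide by its size: 1113937.89 / 108335 = 10.2823... → 10.28.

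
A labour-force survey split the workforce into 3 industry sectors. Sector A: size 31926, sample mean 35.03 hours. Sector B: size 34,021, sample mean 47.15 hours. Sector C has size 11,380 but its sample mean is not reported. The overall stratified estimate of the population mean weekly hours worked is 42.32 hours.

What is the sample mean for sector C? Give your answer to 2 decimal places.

48.33

Σ Nₕx̄ₕ = N·μ, so 11380·x̄_C = 77327·42.32 − (31926·35.03 + 34021·47.15).
= 3272478.64 − 2722457.93 = 550020.71.
x̄_C = 550020.71 / 11380 = 48.3322... → 48.33.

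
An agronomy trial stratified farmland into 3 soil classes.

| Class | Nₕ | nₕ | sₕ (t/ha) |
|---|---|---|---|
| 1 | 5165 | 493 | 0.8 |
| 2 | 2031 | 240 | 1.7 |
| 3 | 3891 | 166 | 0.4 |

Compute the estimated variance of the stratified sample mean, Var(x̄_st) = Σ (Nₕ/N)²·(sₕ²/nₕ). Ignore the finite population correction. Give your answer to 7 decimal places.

N = 11087; Wₕ = Nₕ/N.
class 1: (5165/11087)²·0.8²/493 = 0.0002817381
class 2: (2031/11087)²·1.7²/240 = 0.0004040902
class 3: (3891/11087)²·0.4²/166 = 0.0001187152
Sum = 0.0008045435 → 0.0008045.

0.0008045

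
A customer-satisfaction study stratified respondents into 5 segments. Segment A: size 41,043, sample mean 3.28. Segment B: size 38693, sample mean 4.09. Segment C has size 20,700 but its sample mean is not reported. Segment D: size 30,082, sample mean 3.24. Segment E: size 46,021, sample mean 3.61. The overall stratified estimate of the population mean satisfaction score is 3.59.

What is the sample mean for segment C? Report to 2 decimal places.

N = 41043 + 38693 + 20700 + 30082 + 46021 = 176539.
Overall total = μ·N = 3.59·176539 = 633775.01.
Subtract the known strata: 41043·3.28 + 38693·4.09 + 30082·3.24 + 46021·3.61 = 556476.9.
Remaining total for segment C: 633775.01 − 556476.9 = 77298.11.
Divide by its size: 77298.11 / 20700 = 3.7342... → 3.73.

3.73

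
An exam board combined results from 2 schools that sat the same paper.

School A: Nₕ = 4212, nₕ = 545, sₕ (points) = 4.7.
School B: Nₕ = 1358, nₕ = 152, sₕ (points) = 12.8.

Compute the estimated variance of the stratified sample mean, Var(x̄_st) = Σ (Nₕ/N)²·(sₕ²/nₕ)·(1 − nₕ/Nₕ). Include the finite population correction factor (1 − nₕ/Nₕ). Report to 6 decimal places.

N = 5570. Term for each stratum: Wₕ²sₕ²/nₕ·(1−nₕ/Nₕ).
Var(x̄_st) = 0.020178464 + 0.056900101 = 0.077078565 → 0.077079.

0.077079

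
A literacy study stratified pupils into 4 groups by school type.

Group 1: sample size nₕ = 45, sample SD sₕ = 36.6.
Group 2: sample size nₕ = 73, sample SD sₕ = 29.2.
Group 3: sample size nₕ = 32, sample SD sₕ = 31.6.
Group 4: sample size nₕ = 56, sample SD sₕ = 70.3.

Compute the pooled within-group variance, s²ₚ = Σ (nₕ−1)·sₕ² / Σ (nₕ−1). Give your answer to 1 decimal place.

2094.6

1: (45−1)·36.6² = 44·1339.56 = 58940.64
2: (73−1)·29.2² = 72·852.64 = 61390.08
3: (32−1)·31.6² = 31·998.56 = 30955.36
4: (56−1)·70.3² = 55·4942.09 = 271814.95
Numerator = 423101.03; denominator = Σ(nₕ−1) = 202.
s²ₚ = 423101.03/202 = 2094.560... → 2094.6.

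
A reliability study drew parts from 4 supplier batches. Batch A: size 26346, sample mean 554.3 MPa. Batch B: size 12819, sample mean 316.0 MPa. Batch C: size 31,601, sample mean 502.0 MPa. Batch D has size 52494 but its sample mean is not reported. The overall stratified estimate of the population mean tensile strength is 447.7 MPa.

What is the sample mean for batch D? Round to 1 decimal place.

N = 26346 + 12819 + 31601 + 52494 = 123260.
Overall total = μ·N = 447.7·123260 = 55183502.
Subtract the known strata: 26346·554.3 + 12819·316.0 + 31601·502.0 = 34518093.8.
Remaining total for batch D: 55183502 − 34518093.8 = 20665408.2.
Divide by its size: 20665408.2 / 52494 = 393.672... → 393.7.

393.7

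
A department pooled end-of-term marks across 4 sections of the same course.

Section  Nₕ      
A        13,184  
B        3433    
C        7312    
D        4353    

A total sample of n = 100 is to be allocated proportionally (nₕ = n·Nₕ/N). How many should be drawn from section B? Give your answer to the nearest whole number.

12

Share of section B = 3433/28282 = 0.12138.
Allocate 100 × 0.12138 = 12.138... → 12.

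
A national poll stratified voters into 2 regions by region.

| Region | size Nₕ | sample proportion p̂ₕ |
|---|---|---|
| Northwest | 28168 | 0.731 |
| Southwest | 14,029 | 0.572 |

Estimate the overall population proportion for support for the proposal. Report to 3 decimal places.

0.678

Wₕ = Nₕ/N with N = 42197: 0.6675, 0.3325.
p̂_st = 0.6675·0.731 + 0.3325·0.572 ≈ 0.67814... → 0.678.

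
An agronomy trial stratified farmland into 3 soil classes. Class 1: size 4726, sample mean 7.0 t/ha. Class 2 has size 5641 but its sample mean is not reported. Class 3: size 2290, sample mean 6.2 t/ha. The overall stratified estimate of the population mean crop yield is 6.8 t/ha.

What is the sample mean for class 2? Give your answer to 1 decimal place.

6.9

N = 4726 + 5641 + 2290 = 12657.
Overall total = μ·N = 6.8·12657 = 86067.6.
Subtract the known strata: 4726·7.0 + 2290·6.2 = 47280.
Remaining total for class 2: 86067.6 − 47280 = 38787.6.
Divide by its size: 38787.6 / 5641 = 6.876... → 6.9.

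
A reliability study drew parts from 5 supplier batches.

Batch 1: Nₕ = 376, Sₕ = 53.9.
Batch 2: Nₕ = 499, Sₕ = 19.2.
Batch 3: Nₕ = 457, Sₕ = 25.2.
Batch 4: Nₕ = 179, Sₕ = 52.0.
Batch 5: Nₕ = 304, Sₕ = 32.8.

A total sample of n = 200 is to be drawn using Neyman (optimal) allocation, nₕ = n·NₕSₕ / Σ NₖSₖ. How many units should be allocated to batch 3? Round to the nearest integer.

38

1: NₕSₕ = 376·53.9 = 20266.4
2: NₕSₕ = 499·19.2 = 9580.8
3: NₕSₕ = 457·25.2 = 11516.4
4: NₕSₕ = 179·52.0 = 9308
5: NₕSₕ = 304·32.8 = 9971.2
Σ NₕSₕ = 60642.8.
n_3 = 200·11516.4/60642.8 = 37.981... → 38.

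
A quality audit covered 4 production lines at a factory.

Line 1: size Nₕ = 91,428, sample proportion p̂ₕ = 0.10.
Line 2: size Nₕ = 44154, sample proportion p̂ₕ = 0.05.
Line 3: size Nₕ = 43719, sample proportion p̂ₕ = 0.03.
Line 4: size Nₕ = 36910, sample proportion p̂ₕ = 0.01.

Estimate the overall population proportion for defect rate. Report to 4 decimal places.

0.0603

Wₕ = Nₕ/N with N = 216211: 0.4229, 0.2042, 0.2022, 0.1707.
p̂_st = 0.4229·0.10 + 0.2042·0.05 + 0.2022·0.03 + 0.1707·0.01 ≈ 0.060271... → 0.0603.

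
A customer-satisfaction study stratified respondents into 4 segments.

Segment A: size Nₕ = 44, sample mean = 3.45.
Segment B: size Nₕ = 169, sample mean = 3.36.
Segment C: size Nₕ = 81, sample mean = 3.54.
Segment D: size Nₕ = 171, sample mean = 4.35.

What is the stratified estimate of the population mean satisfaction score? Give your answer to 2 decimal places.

3.76

N = 465; weights Wₕ = Nₕ/N = (0.0946, 0.3634, 0.1742, 0.3677).
x̄_st = Σ Wₕ·x̄ₕ = 0.0946·3.45 + 0.3634·3.36 + 0.1742·3.54 + 0.3677·4.35 ≈ 3.7639...
→ 3.76.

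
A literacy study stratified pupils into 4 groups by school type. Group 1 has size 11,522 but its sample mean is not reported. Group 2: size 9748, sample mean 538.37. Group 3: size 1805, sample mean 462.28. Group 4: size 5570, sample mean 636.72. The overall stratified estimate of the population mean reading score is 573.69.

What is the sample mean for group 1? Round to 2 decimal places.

Σ Nₕx̄ₕ = N·μ, so 11522·x̄_1 = 28645·573.69 − (9748·538.37 + 1805·462.28 + 5570·636.72).
= 16433350.05 − 9628976.56 = 6804373.49.
x̄_1 = 6804373.49 / 11522 = 590.5549... → 590.55.

590.55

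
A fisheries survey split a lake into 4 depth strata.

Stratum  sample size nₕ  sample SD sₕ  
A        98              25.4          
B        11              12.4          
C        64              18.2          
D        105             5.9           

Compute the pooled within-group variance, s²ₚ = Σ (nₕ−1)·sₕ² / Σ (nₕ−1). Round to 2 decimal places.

Degrees of freedom: 97 + 10 + 63 + 104 = 274.
Σ(nₕ−1)sₕ² = 97·645.16 + 10·153.76 + 63·331.24 + 104·34.81 = 88606.48.
s²ₚ = 88606.48 / 274 = 323.3813... → 323.38.

323.38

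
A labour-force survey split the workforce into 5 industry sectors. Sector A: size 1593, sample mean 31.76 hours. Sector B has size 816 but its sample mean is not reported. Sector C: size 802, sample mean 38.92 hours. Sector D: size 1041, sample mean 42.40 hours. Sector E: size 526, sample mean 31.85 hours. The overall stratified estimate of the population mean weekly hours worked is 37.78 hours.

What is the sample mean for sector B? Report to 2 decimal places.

N = 1593 + 816 + 802 + 1041 + 526 = 4778.
Overall total = μ·N = 37.78·4778 = 180512.84.
Subtract the known strata: 1593·31.76 + 802·38.92 + 1041·42.40 + 526·31.85 = 142699.02.
Remaining total for sector B: 180512.84 − 142699.02 = 37813.82.
Divide by its size: 37813.82 / 816 = 46.3405... → 46.34.

46.34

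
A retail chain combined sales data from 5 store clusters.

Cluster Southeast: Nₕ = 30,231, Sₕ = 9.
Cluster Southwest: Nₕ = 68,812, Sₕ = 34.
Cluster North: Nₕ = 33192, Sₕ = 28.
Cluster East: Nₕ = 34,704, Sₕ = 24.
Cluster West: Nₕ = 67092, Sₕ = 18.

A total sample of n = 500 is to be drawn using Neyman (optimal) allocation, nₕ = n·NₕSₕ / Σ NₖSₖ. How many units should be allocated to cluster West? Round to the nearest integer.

108

Southeast: NₕSₕ = 30231·9 = 272079
Southwest: NₕSₕ = 68812·34 = 2339608
North: NₕSₕ = 33192·28 = 929376
East: NₕSₕ = 34704·24 = 832896
West: NₕSₕ = 67092·18 = 1207656
Σ NₕSₕ = 5581615.
n_West = 500·1207656/5581615 = 108.182... → 108.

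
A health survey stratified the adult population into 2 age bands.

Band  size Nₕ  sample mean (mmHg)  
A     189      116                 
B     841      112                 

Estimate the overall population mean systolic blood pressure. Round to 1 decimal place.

112.7

N = 1030; weights Wₕ = Nₕ/N = (0.1835, 0.8165).
x̄_st = Σ Wₕ·x̄ₕ = 0.1835·116 + 0.8165·112 ≈ 112.734...
→ 112.7.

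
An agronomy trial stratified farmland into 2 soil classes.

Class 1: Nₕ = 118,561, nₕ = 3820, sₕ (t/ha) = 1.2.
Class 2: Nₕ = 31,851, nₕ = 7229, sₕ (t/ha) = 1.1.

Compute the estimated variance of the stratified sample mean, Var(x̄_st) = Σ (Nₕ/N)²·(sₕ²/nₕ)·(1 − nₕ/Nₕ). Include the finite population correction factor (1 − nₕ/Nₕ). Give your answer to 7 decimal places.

N = 150412. Term for each stratum: Wₕ²sₕ²/nₕ·(1−nₕ/Nₕ).
Var(x̄_st) = 0.0002266703 + 0.0000058021 = 0.0002324725 → 0.0002325.

0.0002325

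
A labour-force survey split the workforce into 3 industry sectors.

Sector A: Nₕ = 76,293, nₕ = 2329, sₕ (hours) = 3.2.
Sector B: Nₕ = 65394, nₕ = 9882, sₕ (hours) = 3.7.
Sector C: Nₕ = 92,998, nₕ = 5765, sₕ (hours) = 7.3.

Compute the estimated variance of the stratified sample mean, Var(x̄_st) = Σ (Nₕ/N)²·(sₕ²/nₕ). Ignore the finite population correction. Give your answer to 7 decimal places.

N = 234685. Term for each stratum: Wₕ²sₕ²/nₕ.
Var(x̄_st) = 0.0004646535 + 0.0001075632 + 0.0014515198 = 0.0020237365 → 0.0020237.

0.0020237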